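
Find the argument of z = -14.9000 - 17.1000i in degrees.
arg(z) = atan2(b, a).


Re = -14.9, Im = -17.1
arg = atan2(-17.1, -14.9) = -131.0671 degrees

arg(z) = -131.0671 degrees


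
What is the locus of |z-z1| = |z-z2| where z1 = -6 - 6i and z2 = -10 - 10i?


Equal distances means the locus is the perpendicular bisector of z1 and z2.
Midpoint = ((-6+(-10))/2, (-6+(-10))/2) = (-8.0000, -8.0000)

Perpendicular bisector through (-8.0000, -8.0000)


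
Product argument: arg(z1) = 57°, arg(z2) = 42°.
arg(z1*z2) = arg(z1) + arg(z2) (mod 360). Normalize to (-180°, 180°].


arg(z1*z2) = 57° + 42° = 99°
Normalized to (-180°, 180°]: 99°

99°


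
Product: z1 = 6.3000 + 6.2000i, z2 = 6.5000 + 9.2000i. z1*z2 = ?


Real = 6.3*6.5 - 6.2*9.2 = 40.95 - 57.04 = -16.09
Imag = 6.3*9.2 + 6.5*6.2 = 57.96 + 40.3 = 98.26

-16.0900 + 98.2600i


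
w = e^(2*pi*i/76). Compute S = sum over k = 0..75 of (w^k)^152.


The roots are w_k = w^k with w = e^(2*pi*i/76), and (w^k)^152 = (w^152)^k.
So S = 1 + u + u^2 + ... + u^(75) with u = w^152.
152 = 2*76 + 0, so 152 is a multiple of 76 and u = (w^76)^2 = 1.
Every one of the 76 terms equals 1: S = 76

S = 76


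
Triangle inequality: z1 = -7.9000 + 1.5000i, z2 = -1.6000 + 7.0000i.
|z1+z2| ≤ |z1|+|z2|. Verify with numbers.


|z1| = sqrt((-7.9)^2 + 1.5^2) = sqrt(64.66) = 8.0411
|z2| = sqrt((-1.6)^2 + 7^2) = sqrt(51.56) = 7.1805
z1+z2 = -9.5000 + 8.5000i
|z1+z2| = sqrt(162.5) = 12.7475
|z1|+|z2| = 8.0411 + 7.1805 = 15.2216

|z1+z2| = 12.7475 ≤ |z1|+|z2| = 15.2216 (verified)


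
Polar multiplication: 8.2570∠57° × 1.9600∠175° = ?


r = 8.2570 * 1.9600 = 16.1837
theta = 57° + 175° = 232° = 232° (mod 360)

16.1837 cis(232°)


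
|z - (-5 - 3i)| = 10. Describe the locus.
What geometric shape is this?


|z - z0| = r is a circle with center z0 and radius r.
Center = (-5, -3), radius = 10

Circle with center (-5, -3) and radius 10


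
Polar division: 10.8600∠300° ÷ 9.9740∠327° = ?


r = 10.8600 / 9.9740 = 1.0888
theta = 300° - 327° = -27° = 333° (mod 360)

1.0888 cis(333°)


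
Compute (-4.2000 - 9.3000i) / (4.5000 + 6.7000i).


Conjugate of z2 = 4.5000 - 6.7000i
Numerator: (-4.2000 - 9.3000i)(4.5000 - 6.7000i) = -81.2100 - 13.7100i
Denominator: 4.5^2 + 6.7^2 = 65.14
Result = (-81.2100 - 13.7100i)/65.14

-1.2467 - 0.2105i


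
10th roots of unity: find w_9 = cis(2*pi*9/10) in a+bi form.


Angle = 360*9/10 = 324°
a = cos(324°) = 0.8090
b = sin(324°) = -0.5878

0.8090 - 0.5878i


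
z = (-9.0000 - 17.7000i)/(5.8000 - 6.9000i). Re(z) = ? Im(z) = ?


Multiply by conjugate: (-9.0000 - 17.7000i)(5.8000 + 6.9000i) / (5.8^2 + (-6.9)^2)
Numerator real = -9*5.8 - (17.7)*(-6.9) = 69.93
Numerator imag = -17.7*5.8 - (-9)*(-6.9) = -164.76
Denominator = 81.25
Re(z) = 69.93/81.25 = 0.8607
Im(z) = -164.76/81.25 = -2.0278

Re(z) = 0.8607, Im(z) = -2.0278


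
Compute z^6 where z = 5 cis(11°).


r^6 = 5^6 = 15625
n*theta = 6*11° = 66° = 66° (mod 360)
a = 15625*cos(66°) = 6355.2600
b = 15625*sin(66°) = 14274.1478

15625 cis(66°) = 6355.2600 + 14274.1478i


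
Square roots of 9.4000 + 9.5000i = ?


|z| = sqrt(88.36+90.25) = 13.3645
sqrt((|z|+a)/2) = sqrt((13.3645+9.4)/2) = sqrt(11.3823) = 3.3738
sqrt((|z|-a)/2) = sqrt((13.3645-9.4)/2) = sqrt(1.9823) = 1.4079

±(3.3738 + 1.4079i) i.e. 3.3738 + 1.4079i and -3.3738 - 1.4079i


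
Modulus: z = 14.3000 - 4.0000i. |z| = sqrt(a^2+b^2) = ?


|z| = sqrt(14.3^2 + (-4)^2) = sqrt(204.49 + 16) = sqrt(220.49) = 14.8489

|z| = 14.8489


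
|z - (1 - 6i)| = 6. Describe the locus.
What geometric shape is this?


|z - z0| = r is a circle with center z0 and radius r.
Center = (1, -6), radius = 6

Circle with center (1, -6) and radius 6


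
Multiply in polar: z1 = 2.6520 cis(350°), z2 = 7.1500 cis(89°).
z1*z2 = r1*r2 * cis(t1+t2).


r = 2.6520 * 7.1500 = 18.9618
theta = 350° + 89° = 439° = 79° (mod 360)

18.9618 cis(79°)


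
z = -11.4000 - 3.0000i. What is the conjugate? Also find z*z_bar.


z_bar = -11.4000 + 3.0000i
z*z_bar = (-11.4)^2 + (-3)^2 = 129.96 + 9 = 138.96

z_bar = -11.4000 + 3.0000i, z*z_bar = 138.96


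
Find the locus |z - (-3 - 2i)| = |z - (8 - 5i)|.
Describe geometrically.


Equal distances means the locus is the perpendicular bisector of z1 and z2.
Midpoint = ((-3+8)/2, (-2+(-5))/2) = (2.5000, -3.5000)

Perpendicular bisector through (2.5000, -3.5000)


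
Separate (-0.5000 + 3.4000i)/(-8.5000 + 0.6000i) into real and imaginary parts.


Multiply by conjugate: (-0.5000 + 3.4000i)(-8.5000 - 0.6000i) / ((-8.5)^2 + 0.6^2)
Numerator real = -0.5*(-8.5) + 3.4*0.6 = 6.29
Numerator imag = 3.4*(-8.5) - (-0.5)*0.6 = -28.6
Denominator = 72.61
Re(z) = 6.29/72.61 = 0.0866
Im(z) = -28.6/72.61 = -0.3939

Re(z) = 0.0866, Im(z) = -0.3939


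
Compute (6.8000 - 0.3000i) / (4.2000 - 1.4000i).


Conjugate of z2 = 4.2000 + 1.4000i
Numerator: (6.8000 - 0.3000i)(4.2000 + 1.4000i) = 28.9800 + 8.2600i
Denominator: 4.2^2 + (-1.4)^2 = 19.6
Result = (28.9800 + 8.2600i)/19.6

1.4786 + 0.4214i


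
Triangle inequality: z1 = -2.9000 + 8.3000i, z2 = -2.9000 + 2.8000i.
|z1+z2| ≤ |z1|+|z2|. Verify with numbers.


|z1| = sqrt((-2.9)^2 + 8.3^2) = sqrt(77.3) = 8.7920
|z2| = sqrt((-2.9)^2 + 2.8^2) = sqrt(16.25) = 4.0311
z1+z2 = -5.8000 + 11.1000i
|z1+z2| = sqrt(156.85) = 12.5240
|z1|+|z2| = 8.7920 + 4.0311 = 12.8231

|z1+z2| = 12.5240 ≤ |z1|+|z2| = 12.8231 (verified)


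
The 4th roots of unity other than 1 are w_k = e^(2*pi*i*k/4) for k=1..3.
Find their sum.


With w = e^(2*pi*i/4), all 4 of the 4th roots of unity w^0 = 1, w, ..., w^(3) sum to 0: 1 + w + ... + w^(3) = (1 - w^4)/(1 - w) = 0 since w^4 = 1, w ≠ 1.
Removing the root 1: w + w^2 + ... + w^(3) = 0 - 1 = -1

Sum = -1


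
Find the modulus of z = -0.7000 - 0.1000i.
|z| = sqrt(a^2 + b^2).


|z| = sqrt((-0.7)^2 + (-0.1)^2) = sqrt(0.49 + 0.01) = sqrt(0.5) = 0.7071

|z| = 0.7071


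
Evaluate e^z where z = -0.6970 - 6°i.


e^-0.6970 = 0.49808
cos(-6°) = 0.9945
sin(-6°) = -0.10453
Real = 0.49808*0.9945 = 0.4953
Imag = 0.49808*(-0.10453) = -0.0521

0.4953 - 0.0521i


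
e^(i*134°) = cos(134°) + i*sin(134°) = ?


cos(134°) = -0.6947
sin(134°) = 0.7193

e^(i*134°) = -0.6947 + 0.7193i


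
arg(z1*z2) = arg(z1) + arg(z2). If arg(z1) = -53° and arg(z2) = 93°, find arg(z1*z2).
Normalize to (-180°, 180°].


arg(z1*z2) = -53° + 93° = 40°
Normalized to (-180°, 180°]: 40°

40°


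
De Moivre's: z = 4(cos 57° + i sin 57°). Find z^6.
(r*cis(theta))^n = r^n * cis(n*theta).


r^6 = 4^6 = 4096
n*theta = 6*57° = 342° = 342° (mod 360)
a = 4096*cos(342°) = 3895.5275
b = 4096*sin(342°) = -1265.7336

4096 cis(342°) = 3895.5275 - 1265.7336i


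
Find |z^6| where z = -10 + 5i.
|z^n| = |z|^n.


|z| = sqrt(100+25) = sqrt(125) = 11.1803
|z^6| = |z|^6 = (sqrt(125))^6 = 125^3 = 1953125

|z^6| = 1953125


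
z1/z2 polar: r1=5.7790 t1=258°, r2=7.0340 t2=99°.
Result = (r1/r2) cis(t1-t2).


r = 5.7790 / 7.0340 = 0.8216
theta = 258° - 99° = 159° = 159° (mod 360)

0.8216 cis(159°)


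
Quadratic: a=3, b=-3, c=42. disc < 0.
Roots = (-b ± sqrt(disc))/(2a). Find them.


disc = (-3)^2 - 4*3*42 = 9 - 504 = -495
sqrt(|disc|) = sqrt(495) = 22.2486
Real part = 3/(2*3) = 0.5000
Imag part = 22.2486/(2*3) = 3.7081

0.5000 ± 3.7081i


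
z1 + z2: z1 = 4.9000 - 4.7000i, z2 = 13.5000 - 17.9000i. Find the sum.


Real: 4.9 + 13.5 = 18.4
Imag: -4.7 - 17.9 = -22.6

18.4000 - 22.6000i


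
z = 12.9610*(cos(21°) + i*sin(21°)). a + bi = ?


a = 12.9610*cos(21°) = 12.9610*0.93358 = 12.1001
b = 12.9610*sin(21°) = 12.9610*0.35837 = 4.6448

12.1001 + 4.6448i


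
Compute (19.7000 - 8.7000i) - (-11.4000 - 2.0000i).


Real: 19.7 + 11.4 = 31.1
Imag: -8.7 + 2 = -6.7

31.1000 - 6.7000i


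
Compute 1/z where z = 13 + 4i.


|z|^2 = 169+16 = 185
1/z = (13 - 4i)/185

1/z = 0.0703 - 0.0216i


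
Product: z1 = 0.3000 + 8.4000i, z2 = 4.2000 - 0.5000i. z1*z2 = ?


Real = 0.3*4.2 - 8.4*(-0.5) = 1.26 - (-4.2) = 5.46
Imag = 0.3*(-0.5) + 4.2*8.4 = -0.15 + 35.28 = 35.13

5.4600 + 35.1300i


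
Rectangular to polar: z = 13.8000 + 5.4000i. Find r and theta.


r = sqrt(190.44+29.16) = sqrt(219.6) = 14.8189
theta = atan2(5.4, 13.8) = 21.3706 degrees

r = 14.8189, theta = 21.3706 degrees


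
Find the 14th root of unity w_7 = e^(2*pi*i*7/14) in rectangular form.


Angle = 360*7/14 = 180°
a = cos(180°) = -1.0000
b = sin(180°) = 0

-1.0000 + 0i


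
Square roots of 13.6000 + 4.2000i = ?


|z| = sqrt(184.96+17.64) = 14.2338
sqrt((|z|+a)/2) = sqrt((14.2338+13.6)/2) = sqrt(13.9169) = 3.7305
sqrt((|z|-a)/2) = sqrt((14.2338-13.6)/2) = sqrt(0.3169) = 0.5629

±(3.7305 + 0.5629i) i.e. 3.7305 + 0.5629i and -3.7305 - 0.5629i


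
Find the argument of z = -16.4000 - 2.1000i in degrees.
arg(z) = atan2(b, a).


Re = -16.4, Im = -2.1
arg = atan2(-2.1, -16.4) = -172.7031 degrees

arg(z) = -172.7031 degrees


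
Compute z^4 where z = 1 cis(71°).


r^4 = 1^4 = 1
n*theta = 4*71° = 284° = 284° (mod 360)
a = 1*cos(284°) = 0.2419
b = 1*sin(284°) = -0.9703

1 cis(284°) = 0.2419 - 0.9703i


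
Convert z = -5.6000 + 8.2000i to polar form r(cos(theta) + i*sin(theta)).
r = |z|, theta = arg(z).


r = sqrt(31.36+67.24) = sqrt(98.6) = 9.9298
theta = atan2(8.2, -5.6) = 124.3302 degrees

r = 9.9298, theta = 124.3302 degrees


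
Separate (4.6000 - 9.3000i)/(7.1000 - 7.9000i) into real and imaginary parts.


Multiply by conjugate: (4.6000 - 9.3000i)(7.1000 + 7.9000i) / (7.1^2 + (-7.9)^2)
Numerator real = 4.6*7.1 - (9.3)*(-7.9) = 106.13
Numerator imag = -9.3*7.1 - 4.6*(-7.9) = -29.69
Denominator = 112.82
Re(z) = 106.13/112.82 = 0.9407
Im(z) = -29.69/112.82 = -0.2632

Re(z) = 0.9407, Im(z) = -0.2632


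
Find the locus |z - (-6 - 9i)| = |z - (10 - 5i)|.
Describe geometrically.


Equal distances means the locus is the perpendicular bisector of z1 and z2.
Midpoint = ((-6+10)/2, (-9+(-5))/2) = (2.0000, -7.0000)

Perpendicular bisector through (2.0000, -7.0000)


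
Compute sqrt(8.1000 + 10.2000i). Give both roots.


|z| = sqrt(65.61+104.04) = 13.0250
sqrt((|z|+a)/2) = sqrt((13.0250+8.1)/2) = sqrt(10.5625) = 3.2500
sqrt((|z|-a)/2) = sqrt((13.0250-8.1)/2) = sqrt(2.4625) = 1.5692

±(3.2500 + 1.5692i) i.e. 3.2500 + 1.5692i and -3.2500 - 1.5692i


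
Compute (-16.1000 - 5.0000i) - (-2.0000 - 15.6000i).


Real: -16.1 + 2 = -14.1
Imag: -5 + 15.6 = 10.6

-14.1000 + 10.6000i


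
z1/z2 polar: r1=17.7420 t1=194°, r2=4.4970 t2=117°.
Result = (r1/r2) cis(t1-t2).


r = 17.7420 / 4.4970 = 3.9453
theta = 194° - 117° = 77° = 77° (mod 360)

3.9453 cis(77°)


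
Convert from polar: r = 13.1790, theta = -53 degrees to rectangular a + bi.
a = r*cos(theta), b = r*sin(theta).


a = 13.1790*cos(-53°) = 13.1790*0.601815 = 7.9313
b = 13.1790*sin(-53°) = 13.1790*(-0.798636) = -10.5252

7.9313 - 10.5252i


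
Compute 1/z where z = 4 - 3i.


|z|^2 = 16+9 = 25
1/z = (4 + 3i)/25

1/z = 0.1600 + 0.1200i


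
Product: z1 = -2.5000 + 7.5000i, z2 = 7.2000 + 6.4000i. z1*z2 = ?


Real = -2.5*7.2 - 7.5*6.4 = -18 - 48 = -66
Imag = -2.5*6.4 + 7.2*7.5 = -16 + 54 = 38

-66.0000 + 38.0000i


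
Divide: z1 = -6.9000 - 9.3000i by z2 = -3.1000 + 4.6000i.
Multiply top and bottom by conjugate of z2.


Conjugate of z2 = -3.1000 - 4.6000i
Numerator: (-6.9000 - 9.3000i)(-3.1000 - 4.6000i) = -21.3900 + 60.5700i
Denominator: (-3.1)^2 + 4.6^2 = 30.77
Result = (-21.3900 + 60.5700i)/30.77

-0.6952 + 1.9685i


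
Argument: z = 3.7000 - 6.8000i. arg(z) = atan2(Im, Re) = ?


Re = 3.7, Im = -6.8
arg = atan2(-6.8, 3.7) = -61.4486 degrees

arg(z) = -61.4486 degrees


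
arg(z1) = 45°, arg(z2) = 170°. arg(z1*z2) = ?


arg(z1*z2) = 45° + 170° = 215°
Normalized to (-180°, 180°]: -145°

-145°


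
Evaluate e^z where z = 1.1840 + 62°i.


e^1.1840 = 3.2674
cos(62°) = 0.4695
sin(62°) = 0.88295
Real = 3.2674*0.4695 = 1.5340
Imag = 3.2674*0.88295 = 2.8850

1.5340 + 2.8850i


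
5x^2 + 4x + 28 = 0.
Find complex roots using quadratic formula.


disc = 4^2 - 4*5*28 = 16 - 560 = -544
sqrt(|disc|) = sqrt(544) = 23.3238
Real part = -4/(2*5) = -0.4000
Imag part = 23.3238/(2*5) = 2.3324

-0.4000 ± 2.3324i


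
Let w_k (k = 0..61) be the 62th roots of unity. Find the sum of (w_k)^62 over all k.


The roots are w_k = w^k with w = e^(2*pi*i/62), and (w^k)^62 = (w^62)^k.
So S = 1 + u + u^2 + ... + u^(61) with u = w^62.
62 = 1*62 + 0, so 62 is a multiple of 62 and u = (w^62)^1 = 1.
Every one of the 62 terms equals 1: S = 62

S = 62


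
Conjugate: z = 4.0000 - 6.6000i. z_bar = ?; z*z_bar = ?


z_bar = 4.0000 + 6.6000i
z*z_bar = 4^2 + (-6.6)^2 = 16 + 43.56 = 59.56

z_bar = 4.0000 + 6.6000i, z*z_bar = 59.56


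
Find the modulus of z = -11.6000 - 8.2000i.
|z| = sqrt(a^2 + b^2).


|z| = sqrt((-11.6)^2 + (-8.2)^2) = sqrt(134.56 + 67.24) = sqrt(201.8) = 14.2056

|z| = 14.2056


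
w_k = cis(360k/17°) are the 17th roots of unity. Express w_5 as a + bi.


Angle = 360*5/17 = 105.8824°
a = cos(105.8824°) = -0.2737
b = sin(105.8824°) = 0.9618

-0.2737 + 0.9618i


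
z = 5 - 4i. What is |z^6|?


|z| = sqrt(25+16) = sqrt(41) = 6.4031
|z^6| = |z|^6 = (sqrt(41))^6 = 41^3 = 68921

|z^6| = 68921


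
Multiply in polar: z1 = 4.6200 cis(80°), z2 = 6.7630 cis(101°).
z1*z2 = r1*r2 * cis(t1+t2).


r = 4.6200 * 6.7630 = 31.2451
theta = 80° + 101° = 181° = 181° (mod 360)

31.2451 cis(181°)


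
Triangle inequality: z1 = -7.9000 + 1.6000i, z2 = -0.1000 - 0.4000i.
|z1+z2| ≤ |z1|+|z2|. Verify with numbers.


|z1| = sqrt((-7.9)^2 + 1.6^2) = sqrt(64.97) = 8.0604
|z2| = sqrt((-0.1)^2 + (-0.4)^2) = sqrt(0.17) = 0.4123
z1+z2 = -8.0000 + 1.2000i
|z1+z2| = sqrt(65.44) = 8.0895
|z1|+|z2| = 8.0604 + 0.4123 = 8.4727

|z1+z2| = 8.0895 ≤ |z1|+|z2| = 8.4727 (verified)


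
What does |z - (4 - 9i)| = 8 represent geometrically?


|z - z0| = r is a circle with center z0 and radius r.
Center = (4, -9), radius = 8

Circle with center (4, -9) and radius 8


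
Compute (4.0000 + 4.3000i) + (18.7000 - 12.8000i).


Real: 4 + 18.7 = 22.7
Imag: 4.3 - 12.8 = -8.5

22.7000 - 8.5000i


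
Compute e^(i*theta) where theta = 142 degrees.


cos(142°) = -0.7880
sin(142°) = 0.6157

e^(i*142°) = -0.7880 + 0.6157i


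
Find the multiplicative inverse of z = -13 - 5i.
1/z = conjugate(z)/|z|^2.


|z|^2 = 169+25 = 194
1/z = (-13 + 5i)/194

1/z = -0.0670 + 0.0258i


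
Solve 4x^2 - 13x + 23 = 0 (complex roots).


disc = (-13)^2 - 4*4*23 = 169 - 368 = -199
sqrt(|disc|) = sqrt(199) = 14.1067
Real part = 13/(2*4) = 1.6250
Imag part = 14.1067/(2*4) = 1.7633

1.6250 ± 1.7633i


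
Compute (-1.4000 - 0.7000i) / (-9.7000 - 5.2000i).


Conjugate of z2 = -9.7000 + 5.2000i
Numerator: (-1.4000 - 0.7000i)(-9.7000 + 5.2000i) = 17.2200 - 0.4900i
Denominator: (-9.7)^2 + (-5.2)^2 = 121.13
Result = (17.2200 - 0.4900i)/121.13

0.1422 - 0.0040i


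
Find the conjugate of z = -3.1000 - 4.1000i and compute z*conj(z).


z_bar = -3.1000 + 4.1000i
z*z_bar = (-3.1)^2 + (-4.1)^2 = 9.61 + 16.81 = 26.42

z_bar = -3.1000 + 4.1000i, z*z_bar = 26.42


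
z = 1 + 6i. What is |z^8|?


|z| = sqrt(1+36) = sqrt(37) = 6.0828
|z^8| = |z|^8 = (sqrt(37))^8 = 37^4 = 1874161

|z^8| = 1874161


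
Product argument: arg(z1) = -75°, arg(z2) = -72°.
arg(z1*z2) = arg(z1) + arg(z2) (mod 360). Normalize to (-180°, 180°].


arg(z1*z2) = -75° - 72° = -147°
Normalized to (-180°, 180°]: -147°

-147°


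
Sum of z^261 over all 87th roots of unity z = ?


The roots are w_k = w^k with w = e^(2*pi*i/87), and (w^k)^261 = (w^261)^k.
So S = 1 + u + u^2 + ... + u^(86) with u = w^261.
261 = 3*87 + 0, so 261 is a multiple of 87 and u = (w^87)^3 = 1.
Every one of the 87 terms equals 1: S = 87

S = 87


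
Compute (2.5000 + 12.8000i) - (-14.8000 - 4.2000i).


Real: 2.5 + 14.8 = 17.3
Imag: 12.8 + 4.2 = 17

17.3000 + 17.0000i


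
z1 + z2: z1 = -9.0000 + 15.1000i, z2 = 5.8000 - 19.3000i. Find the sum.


Real: -9 + 5.8 = -3.2
Imag: 15.1 - 19.3 = -4.2

-3.2000 - 4.2000i


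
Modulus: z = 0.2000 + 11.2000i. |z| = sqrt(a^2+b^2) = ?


|z| = sqrt(0.2^2 + 11.2^2) = sqrt(0.04 + 125.44) = sqrt(125.48) = 11.2018

|z| = 11.2018


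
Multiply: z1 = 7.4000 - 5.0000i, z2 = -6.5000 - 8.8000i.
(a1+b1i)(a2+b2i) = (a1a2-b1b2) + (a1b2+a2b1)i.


Real = 7.4*(-6.5) - (-5)*(-8.8) = -48.1 - 44 = -92.1
Imag = 7.4*(-8.8) - (6.5)*(-5) = -65.12 + 32.5 = -32.62

-92.1000 - 32.6200i


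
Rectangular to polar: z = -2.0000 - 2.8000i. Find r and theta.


r = sqrt(4+7.84) = sqrt(11.84) = 3.4409
theta = atan2(-2.8, -2) = -125.5377 degrees

r = 3.4409, theta = -125.5377 degrees


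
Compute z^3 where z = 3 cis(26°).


r^3 = 3^3 = 27
n*theta = 3*26° = 78° = 78° (mod 360)
a = 27*cos(78°) = 5.6136
b = 27*sin(78°) = 26.4100

27 cis(78°) = 5.6136 + 26.4100i


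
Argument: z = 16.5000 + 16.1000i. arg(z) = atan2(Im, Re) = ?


Re = 16.5, Im = 16.1
arg = atan2(16.1, 16.5) = 44.2970 degrees

arg(z) = 44.2970 degrees


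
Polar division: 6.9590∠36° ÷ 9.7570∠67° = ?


r = 6.9590 / 9.7570 = 0.7132
theta = 36° - 67° = -31° = 329° (mod 360)

0.7132 cis(329°)


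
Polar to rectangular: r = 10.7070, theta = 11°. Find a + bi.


a = 10.7070*cos(11°) = 10.7070*0.98163 = 10.5103
b = 10.7070*sin(11°) = 10.7070*0.19081 = 2.0430

10.5103 + 2.0430i


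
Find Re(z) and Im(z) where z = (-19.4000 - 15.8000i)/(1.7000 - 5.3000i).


Multiply by conjugate: (-19.4000 - 15.8000i)(1.7000 + 5.3000i) / (1.7^2 + (-5.3)^2)
Numerator real = -19.4*1.7 - (15.8)*(-5.3) = 50.76
Numerator imag = -15.8*1.7 - (-19.4)*(-5.3) = -129.68
Denominator = 30.98
Re(z) = 50.76/30.98 = 1.6385
Im(z) = -129.68/30.98 = -4.1859

Re(z) = 1.6385, Im(z) = -4.1859


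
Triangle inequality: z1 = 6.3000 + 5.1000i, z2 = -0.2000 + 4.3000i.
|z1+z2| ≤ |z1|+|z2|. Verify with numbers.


|z1| = sqrt(6.3^2 + 5.1^2) = sqrt(65.7) = 8.1056
|z2| = sqrt((-0.2)^2 + 4.3^2) = sqrt(18.53) = 4.3046
z1+z2 = 6.1000 + 9.4000i
|z1+z2| = sqrt(125.57) = 11.2058
|z1|+|z2| = 8.1056 + 4.3046 = 12.4102

|z1+z2| = 11.2058 ≤ |z1|+|z2| = 12.4102 (verified)


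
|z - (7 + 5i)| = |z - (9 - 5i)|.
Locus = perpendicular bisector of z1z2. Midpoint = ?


Equal distances means the locus is the perpendicular bisector of z1 and z2.
Midpoint = ((7+9)/2, (5+(-5))/2) = (8.0000, 0)

Perpendicular bisector through (8.0000, 0)


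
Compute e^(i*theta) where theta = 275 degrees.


cos(275°) = 0.0872
sin(275°) = -0.9962

e^(i*275°) = 0.0872 - 0.9962i


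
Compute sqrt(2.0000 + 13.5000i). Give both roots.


|z| = sqrt(4+182.25) = 13.6473
sqrt((|z|+a)/2) = sqrt((13.6473+2)/2) = sqrt(7.8237) = 2.7971
sqrt((|z|-a)/2) = sqrt((13.6473-2)/2) = sqrt(5.8237) = 2.4132

±(2.7971 + 2.4132i) i.e. 2.7971 + 2.4132i and -2.7971 - 2.4132i


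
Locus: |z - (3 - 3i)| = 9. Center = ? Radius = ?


|z - z0| = r is a circle with center z0 and radius r.
Center = (3, -3), radius = 9

Circle with center (3, -3) and radius 9


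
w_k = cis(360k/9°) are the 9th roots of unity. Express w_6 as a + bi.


Angle = 360*6/9 = 240°
a = cos(240°) = -0.5000
b = sin(240°) = -0.8660

-0.5000 - 0.8660i


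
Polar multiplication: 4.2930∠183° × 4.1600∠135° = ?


r = 4.2930 * 4.1600 = 17.8589
theta = 183° + 135° = 318° = 318° (mod 360)

17.8589 cis(318°)


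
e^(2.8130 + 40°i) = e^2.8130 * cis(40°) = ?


e^2.8130 = 16.65982
cos(40°) = 0.766044
sin(40°) = 0.642788
Real = 16.65982*0.766044 = 12.7622
Imag = 16.65982*0.642788 = 10.7087

12.7622 + 10.7087i


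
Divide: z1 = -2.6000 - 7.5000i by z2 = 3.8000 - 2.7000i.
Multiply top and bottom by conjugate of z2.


Conjugate of z2 = 3.8000 + 2.7000i
Numerator: (-2.6000 - 7.5000i)(3.8000 + 2.7000i) = 10.3700 - 35.5200i
Denominator: 3.8^2 + (-2.7)^2 = 21.73
Result = (10.3700 - 35.5200i)/21.73

0.4772 - 1.6346i


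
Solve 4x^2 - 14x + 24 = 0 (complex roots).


disc = (-14)^2 - 4*4*24 = 196 - 384 = -188
sqrt(|disc|) = sqrt(188) = 13.7113
Real part = 14/(2*4) = 1.7500
Imag part = 13.7113/(2*4) = 1.7139

1.7500 ± 1.7139i


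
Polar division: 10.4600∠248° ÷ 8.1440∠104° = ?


r = 10.4600 / 8.1440 = 1.2844
theta = 248° - 104° = 144° = 144° (mod 360)

1.2844 cis(144°)


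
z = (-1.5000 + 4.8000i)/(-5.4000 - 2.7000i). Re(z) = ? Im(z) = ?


Multiply by conjugate: (-1.5000 + 4.8000i)(-5.4000 + 2.7000i) / ((-5.4)^2 + (-2.7)^2)
Numerator real = -1.5*(-5.4) + 4.8*(-2.7) = -4.86
Numerator imag = 4.8*(-5.4) - (-1.5)*(-2.7) = -29.97
Denominator = 36.45
Re(z) = -4.86/36.45 = -0.1333
Im(z) = -29.97/36.45 = -0.8222

Re(z) = -0.1333, Im(z) = -0.8222


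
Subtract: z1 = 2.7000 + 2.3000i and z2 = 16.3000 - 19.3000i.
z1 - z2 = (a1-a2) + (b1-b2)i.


Real: 2.7 - 16.3 = -13.6
Imag: 2.3 + 19.3 = 21.6

-13.6000 + 21.6000i


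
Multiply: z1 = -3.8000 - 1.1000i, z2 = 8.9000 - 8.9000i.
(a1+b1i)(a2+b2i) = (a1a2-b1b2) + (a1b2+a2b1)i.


Real = -3.8*8.9 - (-1.1)*(-8.9) = -33.82 - 9.79 = -43.61
Imag = -3.8*(-8.9) + 8.9*(-1.1) = 33.82 - (9.79) = 24.03

-43.6100 + 24.0300i


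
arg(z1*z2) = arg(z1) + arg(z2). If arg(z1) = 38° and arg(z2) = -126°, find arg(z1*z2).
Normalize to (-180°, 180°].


arg(z1*z2) = 38° - 126° = -88°
Normalized to (-180°, 180°]: -88°

-88°


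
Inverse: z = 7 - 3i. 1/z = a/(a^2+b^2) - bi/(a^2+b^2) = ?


|z|^2 = 49+9 = 58
1/z = (7 + 3i)/58

1/z = 0.1207 + 0.0517i


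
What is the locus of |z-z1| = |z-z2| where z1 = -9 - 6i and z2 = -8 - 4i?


Equal distances means the locus is the perpendicular bisector of z1 and z2.
Midpoint = ((-9+(-8))/2, (-6+(-4))/2) = (-8.5000, -5.0000)

Perpendicular bisector through (-8.5000, -5.0000)


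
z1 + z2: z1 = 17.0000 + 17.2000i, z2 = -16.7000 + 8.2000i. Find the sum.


Real: 17 - 16.7 = 0.3
Imag: 17.2 + 8.2 = 25.4

0.3000 + 25.4000i


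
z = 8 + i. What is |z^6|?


|z| = sqrt(64+1) = sqrt(65) = 8.0623
|z^6| = |z|^6 = (sqrt(65))^6 = 65^3 = 274625

|z^6| = 274625


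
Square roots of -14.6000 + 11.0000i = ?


|z| = sqrt(213.16+121) = 18.2800
sqrt((|z|+a)/2) = sqrt((18.2800+(-14.6))/2) = sqrt(1.8400) = 1.3565
sqrt((|z|-a)/2) = sqrt((18.2800-(-14.6))/2) = sqrt(16.4400) = 4.0546

±(1.3565 + 4.0546i) i.e. 1.3565 + 4.0546i and -1.3565 - 4.0546i


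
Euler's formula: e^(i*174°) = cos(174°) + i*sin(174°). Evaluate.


cos(174°) = -0.9945
sin(174°) = 0.1045

e^(i*174°) = -0.9945 + 0.1045i


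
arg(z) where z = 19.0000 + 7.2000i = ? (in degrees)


Re = 19, Im = 7.2
arg = atan2(7.2, 19) = 20.7541 degrees

arg(z) = 20.7541 degrees


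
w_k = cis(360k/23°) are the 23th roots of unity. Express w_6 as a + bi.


Angle = 360*6/23 = 93.913°
a = cos(93.913°) = -0.0682
b = sin(93.913°) = 0.9977

-0.0682 + 0.9977i


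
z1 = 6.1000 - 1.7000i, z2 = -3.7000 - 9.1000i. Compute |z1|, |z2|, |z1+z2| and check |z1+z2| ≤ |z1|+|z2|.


|z1| = sqrt(6.1^2 + (-1.7)^2) = sqrt(40.1) = 6.3325
|z2| = sqrt((-3.7)^2 + (-9.1)^2) = sqrt(96.5) = 9.8234
z1+z2 = 2.4000 - 10.8000i
|z1+z2| = sqrt(122.4) = 11.0635
|z1|+|z2| = 6.3325 + 9.8234 = 16.1559

|z1+z2| = 11.0635 ≤ |z1|+|z2| = 16.1559 (verified)


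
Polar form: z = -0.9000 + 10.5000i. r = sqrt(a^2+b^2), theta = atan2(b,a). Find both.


r = sqrt(0.81+110.25) = sqrt(111.06) = 10.5385
theta = atan2(10.5, -0.9) = 94.8991 degrees

r = 10.5385, theta = 94.8991 degrees


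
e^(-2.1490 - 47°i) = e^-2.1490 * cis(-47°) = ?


e^-2.1490 = 0.1166
cos(-47°) = 0.682
sin(-47°) = -0.7314
Real = 0.1166*0.682 = 0.0795
Imag = 0.1166*(-0.7314) = -0.0853

0.0795 - 0.0853i


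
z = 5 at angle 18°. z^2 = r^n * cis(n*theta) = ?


r^2 = 5^2 = 25
n*theta = 2*18° = 36° = 36° (mod 360)
a = 25*cos(36°) = 20.2254
b = 25*sin(36°) = 14.6946

25 cis(36°) = 20.2254 + 14.6946i


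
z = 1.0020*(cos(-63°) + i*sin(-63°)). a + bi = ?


a = 1.0020*cos(-63°) = 1.0020*0.454 = 0.4549
b = 1.0020*sin(-63°) = 1.0020*(-0.891) = -0.8928

0.4549 - 0.8928i


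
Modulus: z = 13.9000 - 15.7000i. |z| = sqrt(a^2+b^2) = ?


|z| = sqrt(13.9^2 + (-15.7)^2) = sqrt(193.21 + 246.49) = sqrt(439.7) = 20.9690

|z| = 20.9690


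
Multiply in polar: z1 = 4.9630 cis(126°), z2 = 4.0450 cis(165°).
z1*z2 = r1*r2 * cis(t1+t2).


r = 4.9630 * 4.0450 = 20.0753
theta = 126° + 165° = 291° = 291° (mod 360)

20.0753 cis(291°)


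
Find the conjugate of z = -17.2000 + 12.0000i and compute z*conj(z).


z_bar = -17.2000 - 12.0000i
z*z_bar = (-17.2)^2 + 12^2 = 295.84 + 144 = 439.84

z_bar = -17.2000 - 12.0000i, z*z_bar = 439.84


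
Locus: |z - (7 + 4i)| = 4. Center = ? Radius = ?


|z - z0| = r is a circle with center z0 and radius r.
Center = (7, 4), radius = 4

Circle with center (7, 4) and radius 4


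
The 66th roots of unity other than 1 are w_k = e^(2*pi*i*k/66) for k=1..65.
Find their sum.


With w = e^(2*pi*i/66), all 66 of the 66th roots of unity w^0 = 1, w, ..., w^(65) sum to 0: 1 + w + ... + w^(65) = (1 - w^66)/(1 - w) = 0 since w^66 = 1, w ≠ 1.
Removing the root 1: w + w^2 + ... + w^(65) = 0 - 1 = -1

Sum = -1


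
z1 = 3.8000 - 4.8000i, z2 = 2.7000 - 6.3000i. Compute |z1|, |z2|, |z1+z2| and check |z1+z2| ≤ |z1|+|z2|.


|z1| = sqrt(3.8^2 + (-4.8)^2) = sqrt(37.48) = 6.1221
|z2| = sqrt(2.7^2 + (-6.3)^2) = sqrt(46.98) = 6.8542
z1+z2 = 6.5000 - 11.1000i
|z1+z2| = sqrt(165.46) = 12.8631
|z1|+|z2| = 6.1221 + 6.8542 = 12.9763

|z1+z2| = 12.8631 ≤ |z1|+|z2| = 12.9763 (verified)


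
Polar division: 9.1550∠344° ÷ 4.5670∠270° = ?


r = 9.1550 / 4.5670 = 2.0046
theta = 344° - 270° = 74° = 74° (mod 360)

2.0046 cis(74°)


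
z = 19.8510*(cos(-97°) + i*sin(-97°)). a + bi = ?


a = 19.8510*cos(-97°) = 19.8510*(-0.12187) = -2.4192
b = 19.8510*sin(-97°) = 19.8510*(-0.992546) = -19.7030

-2.4192 - 19.7030i


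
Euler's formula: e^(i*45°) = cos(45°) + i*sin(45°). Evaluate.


cos(45°) = 0.7071
sin(45°) = 0.7071

e^(i*45°) = 0.7071 + 0.7071i


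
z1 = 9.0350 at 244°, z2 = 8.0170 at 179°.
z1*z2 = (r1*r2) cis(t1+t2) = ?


r = 9.0350 * 8.0170 = 72.4336
theta = 244° + 179° = 423° = 63° (mod 360)

72.4336 cis(63°)


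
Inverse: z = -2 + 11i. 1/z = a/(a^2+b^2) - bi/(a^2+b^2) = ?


|z|^2 = 4+121 = 125
1/z = (-2 - 11i)/125

1/z = -0.0160 - 0.0880i


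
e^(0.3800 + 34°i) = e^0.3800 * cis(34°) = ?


e^0.3800 = 1.4623
cos(34°) = 0.82904
sin(34°) = 0.5592
Real = 1.4623*0.82904 = 1.2123
Imag = 1.4623*0.5592 = 0.8177

1.2123 + 0.8177i


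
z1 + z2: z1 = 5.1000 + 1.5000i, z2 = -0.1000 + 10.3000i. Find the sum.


Real: 5.1 - 0.1 = 5
Imag: 1.5 + 10.3 = 11.8

5.0000 + 11.8000i


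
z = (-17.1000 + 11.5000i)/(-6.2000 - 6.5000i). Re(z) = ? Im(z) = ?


Multiply by conjugate: (-17.1000 + 11.5000i)(-6.2000 + 6.5000i) / ((-6.2)^2 + (-6.5)^2)
Numerator real = -17.1*(-6.2) + 11.5*(-6.5) = 31.27
Numerator imag = 11.5*(-6.2) - (-17.1)*(-6.5) = -182.45
Denominator = 80.69
Re(z) = 31.27/80.69 = 0.3875
Im(z) = -182.45/80.69 = -2.2611

Re(z) = 0.3875, Im(z) = -2.2611


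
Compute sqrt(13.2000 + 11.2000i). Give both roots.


|z| = sqrt(174.24+125.44) = 17.3113
sqrt((|z|+a)/2) = sqrt((17.3113+13.2)/2) = sqrt(15.2556) = 3.9058
sqrt((|z|-a)/2) = sqrt((17.3113-13.2)/2) = sqrt(2.0556) = 1.4337

±(3.9058 + 1.4337i) i.e. 3.9058 + 1.4337i and -3.9058 - 1.4337i


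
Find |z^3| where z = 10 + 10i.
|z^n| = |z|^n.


|z| = sqrt(100+100) = sqrt(200) = 14.1421
|z^3| = |z|^3 = (sqrt(200))^3 = 200*sqrt(200)

|z^3| = 200*sqrt(200) ≈ 2828.4271


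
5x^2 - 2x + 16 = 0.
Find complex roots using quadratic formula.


disc = (-2)^2 - 4*5*16 = 4 - 320 = -316
sqrt(|disc|) = sqrt(316) = 17.7764
Real part = 2/(2*5) = 0.2000
Imag part = 17.7764/(2*5) = 1.7776

0.2000 ± 1.7776i


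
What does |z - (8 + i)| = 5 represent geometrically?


|z - z0| = r is a circle with center z0 and radius r.
Center = (8, 1), radius = 5

Circle with center (8, 1) and radius 5


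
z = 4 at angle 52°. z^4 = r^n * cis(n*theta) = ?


r^4 = 4^4 = 256
n*theta = 4*52° = 208° = 208° (mod 360)
a = 256*cos(208°) = -226.0346
b = 256*sin(208°) = -120.1847

256 cis(208°) = -226.0346 - 120.1847i


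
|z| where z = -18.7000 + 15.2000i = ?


|z| = sqrt((-18.7)^2 + 15.2^2) = sqrt(349.69 + 231.04) = sqrt(580.73) = 24.0983

|z| = 24.0983


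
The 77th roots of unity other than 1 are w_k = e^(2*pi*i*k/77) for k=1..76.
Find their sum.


With w = e^(2*pi*i/77), all 77 of the 77th roots of unity w^0 = 1, w, ..., w^(76) sum to 0: 1 + w + ... + w^(76) = (1 - w^77)/(1 - w) = 0 since w^77 = 1, w ≠ 1.
Removing the root 1: w + w^2 + ... + w^(76) = 0 - 1 = -1

Sum = -1


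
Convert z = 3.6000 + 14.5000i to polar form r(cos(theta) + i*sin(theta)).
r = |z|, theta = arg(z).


r = sqrt(12.96+210.25) = sqrt(223.21) = 14.9402
theta = atan2(14.5, 3.6) = 76.0568 degrees

r = 14.9402, theta = 76.0568 degrees


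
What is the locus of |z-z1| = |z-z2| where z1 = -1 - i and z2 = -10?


Equal distances means the locus is the perpendicular bisector of z1 and z2.
Midpoint = ((-1+(-10))/2, (-1+0)/2) = (-5.5000, -0.5000)

Perpendicular bisector through (-5.5000, -0.5000)


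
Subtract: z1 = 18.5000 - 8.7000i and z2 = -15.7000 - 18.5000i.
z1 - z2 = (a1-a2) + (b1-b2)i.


Real: 18.5 + 15.7 = 34.2
Imag: -8.7 + 18.5 = 9.8

34.2000 + 9.8000i


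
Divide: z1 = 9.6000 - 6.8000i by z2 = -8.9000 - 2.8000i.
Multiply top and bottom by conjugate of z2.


Conjugate of z2 = -8.9000 + 2.8000i
Numerator: (9.6000 - 6.8000i)(-8.9000 + 2.8000i) = -66.4000 + 87.4000i
Denominator: (-8.9)^2 + (-2.8)^2 = 87.05
Result = (-66.4000 + 87.4000i)/87.05

-0.7628 + 1.0040i


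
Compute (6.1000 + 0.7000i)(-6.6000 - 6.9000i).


Real = 6.1*(-6.6) - 0.7*(-6.9) = -40.26 - (-4.83) = -35.43
Imag = 6.1*(-6.9) - (6.6)*0.7 = -42.09 - (4.62) = -46.71

-35.4300 - 46.7100i


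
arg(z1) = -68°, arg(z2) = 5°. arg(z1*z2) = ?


arg(z1*z2) = -68° + 5° = -63°
Normalized to (-180°, 180°]: -63°

-63°


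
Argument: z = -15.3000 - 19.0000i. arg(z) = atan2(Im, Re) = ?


Re = -15.3, Im = -19
arg = atan2(-19, -15.3) = -128.8432 degrees

arg(z) = -128.8432 degrees


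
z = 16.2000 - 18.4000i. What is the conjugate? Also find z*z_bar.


z_bar = 16.2000 + 18.4000i
z*z_bar = 16.2^2 + (-18.4)^2 = 262.44 + 338.56 = 601

z_bar = 16.2000 + 18.4000i, z*z_bar = 601


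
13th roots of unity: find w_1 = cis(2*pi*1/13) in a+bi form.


Angle = 360*1/13 = 27.6923°
a = cos(27.6923°) = 0.8855
b = sin(27.6923°) = 0.4647

0.8855 + 0.4647i


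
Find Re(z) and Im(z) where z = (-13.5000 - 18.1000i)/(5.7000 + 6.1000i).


Multiply by conjugate: (-13.5000 - 18.1000i)(5.7000 - 6.1000i) / (5.7^2 + 6.1^2)
Numerator real = -13.5*5.7 - (18.1)*6.1 = -187.36
Numerator imag = -18.1*5.7 - (-13.5)*6.1 = -20.82
Denominator = 69.7
Re(z) = -187.36/69.7 = -2.6881
Im(z) = -20.82/69.7 = -0.2987

Re(z) = -2.6881, Im(z) = -0.2987


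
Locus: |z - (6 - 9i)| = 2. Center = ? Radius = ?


|z - z0| = r is a circle with center z0 and radius r.
Center = (6, -9), radius = 2

Circle with center (6, -9) and radius 2


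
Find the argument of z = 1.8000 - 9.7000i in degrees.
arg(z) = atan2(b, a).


Re = 1.8, Im = -9.7
arg = atan2(-9.7, 1.8) = -79.4874 degrees

arg(z) = -79.4874 degrees


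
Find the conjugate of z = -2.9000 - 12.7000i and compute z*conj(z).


z_bar = -2.9000 + 12.7000i
z*z_bar = (-2.9)^2 + (-12.7)^2 = 8.41 + 161.29 = 169.7

z_bar = -2.9000 + 12.7000i, z*z_bar = 169.7


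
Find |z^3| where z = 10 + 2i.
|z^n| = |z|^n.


|z| = sqrt(100+4) = sqrt(104) = 10.1980
|z^3| = |z|^3 = (sqrt(104))^3 = 104*sqrt(104)

|z^3| = 104*sqrt(104) ≈ 1060.5961


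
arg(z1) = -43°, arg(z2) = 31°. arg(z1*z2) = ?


arg(z1*z2) = -43° + 31° = -12°
Normalized to (-180°, 180°]: -12°

-12°


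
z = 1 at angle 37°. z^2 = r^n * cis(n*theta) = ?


r^2 = 1^2 = 1
n*theta = 2*37° = 74° = 74° (mod 360)
a = 1*cos(74°) = 0.2756
b = 1*sin(74°) = 0.9613

1 cis(74°) = 0.2756 + 0.9613i


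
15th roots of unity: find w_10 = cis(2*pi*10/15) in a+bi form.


Angle = 360*10/15 = 240°
a = cos(240°) = -0.5000
b = sin(240°) = -0.8660

-0.5000 - 0.8660i


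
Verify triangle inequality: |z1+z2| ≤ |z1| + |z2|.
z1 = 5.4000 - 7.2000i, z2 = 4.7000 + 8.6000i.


|z1| = sqrt(5.4^2 + (-7.2)^2) = sqrt(81) = 9.0000
|z2| = sqrt(4.7^2 + 8.6^2) = sqrt(96.05) = 9.8005
z1+z2 = 10.1000 + 1.4000i
|z1+z2| = sqrt(103.97) = 10.1966
|z1|+|z2| = 9.0000 + 9.8005 = 18.8005

|z1+z2| = 10.1966 ≤ |z1|+|z2| = 18.8005 (verified)


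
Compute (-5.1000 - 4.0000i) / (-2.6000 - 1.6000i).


Conjugate of z2 = -2.6000 + 1.6000i
Numerator: (-5.1000 - 4.0000i)(-2.6000 + 1.6000i) = 19.6600 + 2.2400i
Denominator: (-2.6)^2 + (-1.6)^2 = 9.32
Result = (19.6600 + 2.2400i)/9.32

2.1094 + 0.2403i


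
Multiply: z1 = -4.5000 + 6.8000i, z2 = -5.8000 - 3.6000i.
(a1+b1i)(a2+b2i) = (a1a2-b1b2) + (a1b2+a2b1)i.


Real = -4.5*(-5.8) - 6.8*(-3.6) = 26.1 - (-24.48) = 50.58
Imag = -4.5*(-3.6) - (5.8)*6.8 = 16.2 - (39.44) = -23.24

50.5800 - 23.2400i


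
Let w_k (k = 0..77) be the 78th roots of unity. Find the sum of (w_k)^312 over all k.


The roots are w_k = w^k with w = e^(2*pi*i/78), and (w^k)^312 = (w^312)^k.
So S = 1 + u + u^2 + ... + u^(77) with u = w^312.
312 = 4*78 + 0, so 312 is a multiple of 78 and u = (w^78)^4 = 1.
Every one of the 78 terms equals 1: S = 78

S = 78


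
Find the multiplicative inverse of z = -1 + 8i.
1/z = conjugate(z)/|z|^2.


|z|^2 = 1+64 = 65
1/z = (-1 - 8i)/65

1/z = -0.0154 - 0.1231i


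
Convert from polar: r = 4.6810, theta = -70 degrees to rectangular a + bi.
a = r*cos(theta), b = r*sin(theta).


a = 4.6810*cos(-70°) = 4.6810*0.34202 = 1.6010
b = 4.6810*sin(-70°) = 4.6810*(-0.9397) = -4.3987

1.6010 - 4.3987i


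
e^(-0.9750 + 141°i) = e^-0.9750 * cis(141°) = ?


e^-0.9750 = 0.3772
cos(141°) = -0.7771
sin(141°) = 0.6293
Real = 0.3772*(-0.7771) = -0.2931
Imag = 0.3772*0.6293 = 0.2374

-0.2931 + 0.2374i


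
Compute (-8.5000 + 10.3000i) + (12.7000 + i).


Real: -8.5 + 12.7 = 4.2
Imag: 10.3 + 1 = 11.3

4.2000 + 11.3000i


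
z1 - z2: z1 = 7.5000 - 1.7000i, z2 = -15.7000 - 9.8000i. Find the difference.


Real: 7.5 + 15.7 = 23.2
Imag: -1.7 + 9.8 = 8.1

23.2000 + 8.1000i


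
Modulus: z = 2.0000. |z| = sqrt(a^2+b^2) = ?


|z| = sqrt(2^2 + 0^2) = sqrt(4 + 0) = sqrt(4) = 2.0000

|z| = 2.0000


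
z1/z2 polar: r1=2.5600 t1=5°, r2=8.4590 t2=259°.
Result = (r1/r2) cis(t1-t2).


r = 2.5600 / 8.4590 = 0.3026
theta = 5° - 259° = -254° = 106° (mod 360)

0.3026 cis(106°)


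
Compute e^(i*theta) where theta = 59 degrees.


cos(59°) = 0.5150
sin(59°) = 0.8572

e^(i*59°) = 0.5150 + 0.8572i


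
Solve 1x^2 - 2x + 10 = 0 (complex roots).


disc = (-2)^2 - 4*1*10 = 4 - 40 = -36
sqrt(|disc|) = sqrt(36) = 6.0000
Real part = 2/(2*1) = 1.0000
Imag part = 6.0000/(2*1) = 3.0000

1.0000 ± 3.0000i


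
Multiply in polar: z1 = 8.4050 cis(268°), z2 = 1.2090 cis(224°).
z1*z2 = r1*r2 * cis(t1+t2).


r = 8.4050 * 1.2090 = 10.1616
theta = 268° + 224° = 492° = 132° (mod 360)

10.1616 cis(132°)


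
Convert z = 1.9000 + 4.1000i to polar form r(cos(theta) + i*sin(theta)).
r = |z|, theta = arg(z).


r = sqrt(3.61+16.81) = sqrt(20.42) = 4.5188
theta = atan2(4.1, 1.9) = 65.1363 degrees

r = 4.5188, theta = 65.1363 degrees


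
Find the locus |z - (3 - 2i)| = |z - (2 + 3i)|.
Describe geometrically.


Equal distances means the locus is the perpendicular bisector of z1 and z2.
Midpoint = ((3+2)/2, (-2+3)/2) = (2.5000, 0.5000)

Perpendicular bisector through (2.5000, 0.5000)


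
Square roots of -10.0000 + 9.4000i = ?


|z| = sqrt(100+88.36) = 13.7244
sqrt((|z|+a)/2) = sqrt((13.7244+(-10))/2) = sqrt(1.8622) = 1.3646
sqrt((|z|-a)/2) = sqrt((13.7244-(-10))/2) = sqrt(11.8622) = 3.4442

±(1.3646 + 3.4442i) i.e. 1.3646 + 3.4442i and -1.3646 - 3.4442i


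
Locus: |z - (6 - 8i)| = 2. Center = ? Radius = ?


|z - z0| = r is a circle with center z0 and radius r.
Center = (6, -8), radius = 2

Circle with center (6, -8) and radius 2


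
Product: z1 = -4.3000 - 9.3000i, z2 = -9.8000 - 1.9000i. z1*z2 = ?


Real = -4.3*(-9.8) - (-9.3)*(-1.9) = 42.14 - 17.67 = 24.47
Imag = -4.3*(-1.9) - (9.8)*(-9.3) = 8.17 + 91.14 = 99.31

24.4700 + 99.3100i


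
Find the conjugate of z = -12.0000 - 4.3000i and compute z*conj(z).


z_bar = -12.0000 + 4.3000i
z*z_bar = (-12)^2 + (-4.3)^2 = 144 + 18.49 = 162.49

z_bar = -12.0000 + 4.3000i, z*z_bar = 162.49


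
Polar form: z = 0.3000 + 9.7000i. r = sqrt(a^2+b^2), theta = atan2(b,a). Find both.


r = sqrt(0.09+94.09) = sqrt(94.18) = 9.7046
theta = atan2(9.7, 0.3) = 88.2285 degrees

r = 9.7046, theta = 88.2285 degrees


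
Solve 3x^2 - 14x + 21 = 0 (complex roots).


disc = (-14)^2 - 4*3*21 = 196 - 252 = -56
sqrt(|disc|) = sqrt(56) = 7.4833
Real part = 14/(2*3) = 2.3333
Imag part = 7.4833/(2*3) = 1.2472

2.3333 ± 1.2472i


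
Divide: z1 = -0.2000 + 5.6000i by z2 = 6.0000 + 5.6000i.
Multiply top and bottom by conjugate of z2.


Conjugate of z2 = 6.0000 - 5.6000i
Numerator: (-0.2000 + 5.6000i)(6.0000 - 5.6000i) = 30.1600 + 34.7200i
Denominator: 6^2 + 5.6^2 = 67.36
Result = (30.1600 + 34.7200i)/67.36

0.4477 + 0.5154i


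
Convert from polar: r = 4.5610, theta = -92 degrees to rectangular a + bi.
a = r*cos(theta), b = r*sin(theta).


a = 4.5610*cos(-92°) = 4.5610*(-0.0349) = -0.1592
b = 4.5610*sin(-92°) = 4.5610*(-0.99939) = -4.5582

-0.1592 - 4.5582i


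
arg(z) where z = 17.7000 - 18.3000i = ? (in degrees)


Re = 17.7, Im = -18.3
arg = atan2(-18.3, 17.7) = -45.9548 degrees

arg(z) = -45.9548 degrees


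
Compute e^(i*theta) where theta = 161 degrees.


cos(161°) = -0.9455
sin(161°) = 0.3256

e^(i*161°) = -0.9455 + 0.3256i


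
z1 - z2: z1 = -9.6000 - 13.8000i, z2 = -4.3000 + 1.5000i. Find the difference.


Real: -9.6 + 4.3 = -5.3
Imag: -13.8 - 1.5 = -15.3

-5.3000 - 15.3000i


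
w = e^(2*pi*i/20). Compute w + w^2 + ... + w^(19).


With w = e^(2*pi*i/20), all 20 of the 20th roots of unity w^0 = 1, w, ..., w^(19) sum to 0: 1 + w + ... + w^(19) = (1 - w^20)/(1 - w) = 0 since w^20 = 1, w ≠ 1.
Removing the root 1: w + w^2 + ... + w^(19) = 0 - 1 = -1

Sum = -1


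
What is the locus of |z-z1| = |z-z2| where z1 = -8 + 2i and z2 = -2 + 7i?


Equal distances means the locus is the perpendicular bisector of z1 and z2.
Midpoint = ((-8+(-2))/2, (2+7)/2) = (-5.0000, 4.5000)

Perpendicular bisector through (-5.0000, 4.5000)


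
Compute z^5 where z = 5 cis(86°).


r^5 = 5^5 = 3125
n*theta = 5*86° = 430° = 70° (mod 360)
a = 3125*cos(70°) = 1068.8129
b = 3125*sin(70°) = 2936.5394

3125 cis(70°) = 1068.8129 + 2936.5394i


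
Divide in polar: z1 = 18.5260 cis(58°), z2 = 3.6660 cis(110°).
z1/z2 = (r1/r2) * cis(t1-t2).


r = 18.5260 / 3.6660 = 5.0535
theta = 58° - 110° = -52° = 308° (mod 360)

5.0535 cis(308°)


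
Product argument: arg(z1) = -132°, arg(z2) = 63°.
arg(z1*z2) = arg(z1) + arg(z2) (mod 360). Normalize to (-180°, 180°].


arg(z1*z2) = -132° + 63° = -69°
Normalized to (-180°, 180°]: -69°

-69°


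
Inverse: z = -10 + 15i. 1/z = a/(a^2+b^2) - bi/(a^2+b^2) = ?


|z|^2 = 100+225 = 325
1/z = (-10 - 15i)/325

1/z = -0.0308 - 0.0462i


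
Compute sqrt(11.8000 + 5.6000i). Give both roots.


|z| = sqrt(139.24+31.36) = 13.0614
sqrt((|z|+a)/2) = sqrt((13.0614+11.8)/2) = sqrt(12.4307) = 3.5257
sqrt((|z|-a)/2) = sqrt((13.0614-11.8)/2) = sqrt(0.6307) = 0.7942

±(3.5257 + 0.7942i) i.e. 3.5257 + 0.7942i and -3.5257 - 0.7942i


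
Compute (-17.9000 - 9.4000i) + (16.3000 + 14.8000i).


Real: -17.9 + 16.3 = -1.6
Imag: -9.4 + 14.8 = 5.4

-1.6000 + 5.4000i
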